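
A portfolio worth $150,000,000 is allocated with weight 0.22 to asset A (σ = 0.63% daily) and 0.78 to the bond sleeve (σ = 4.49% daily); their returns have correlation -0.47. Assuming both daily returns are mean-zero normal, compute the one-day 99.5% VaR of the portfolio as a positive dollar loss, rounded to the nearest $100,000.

$13,300,000

σ_p² = 0.22²·0.63² + 0.78²·4.49² + 2·-0.47·0.22·0.78·0.63·4.49 = 11.8283 (%²).
σ_p = √11.8283 = 3.439%.
At 99.5%, z = 2.576.
VaR = 2.576 × 3.439% = 8.859%; on $150,000,000 that is $13,288,500.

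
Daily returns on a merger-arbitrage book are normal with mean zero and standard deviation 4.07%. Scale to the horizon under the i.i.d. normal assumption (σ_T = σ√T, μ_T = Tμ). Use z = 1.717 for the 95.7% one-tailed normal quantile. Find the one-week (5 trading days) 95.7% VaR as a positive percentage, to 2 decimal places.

15.63%

σ_{5d} = 4.07% × √5 = 9.101%.
VaR = 1.717 × 9.101% = 15.626%.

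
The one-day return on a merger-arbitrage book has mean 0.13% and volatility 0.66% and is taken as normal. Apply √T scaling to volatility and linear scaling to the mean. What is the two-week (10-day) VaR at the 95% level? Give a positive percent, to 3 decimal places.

2.133%

At 95%, z = 1.645.
σ_{10d} = 0.66% × √10 = 2.087%; μ_{10d} = 10 × 0.13% = 1.300%.
VaR = −(1.300%) + 1.645 × 2.087% = 2.133%.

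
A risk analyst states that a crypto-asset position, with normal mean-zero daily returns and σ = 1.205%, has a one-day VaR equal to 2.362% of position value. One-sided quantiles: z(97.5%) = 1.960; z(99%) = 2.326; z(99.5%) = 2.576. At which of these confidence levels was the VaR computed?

97.5%

Implied z = VaR/σ = 2.362 / 1.205 = 1.960.
This matches z(97.5%) = 1.960.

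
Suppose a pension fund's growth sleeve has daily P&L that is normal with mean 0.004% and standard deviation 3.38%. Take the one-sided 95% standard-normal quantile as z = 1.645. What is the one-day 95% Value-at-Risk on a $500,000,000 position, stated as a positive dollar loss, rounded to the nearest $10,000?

$27,780,000

VaR = −μ + z·σ = −(0.004%) + 1.645 × 3.38% = 5.556%.
On $500,000,000: 0.05556 × $500,000,000 = $27,780,000.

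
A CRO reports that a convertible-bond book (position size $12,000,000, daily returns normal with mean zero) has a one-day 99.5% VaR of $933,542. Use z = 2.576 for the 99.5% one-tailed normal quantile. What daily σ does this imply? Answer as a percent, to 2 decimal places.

3.02%

VaR as a fraction: $933,542 / $12,000,000 = 7.780%.
σ = VaR / z = 7.780% / 2.576 = 3.020%.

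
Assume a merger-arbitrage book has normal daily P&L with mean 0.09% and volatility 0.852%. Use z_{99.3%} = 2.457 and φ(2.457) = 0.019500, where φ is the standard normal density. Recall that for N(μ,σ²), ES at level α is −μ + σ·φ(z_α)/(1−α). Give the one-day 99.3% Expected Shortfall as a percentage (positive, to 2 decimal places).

2.28%

Tail multiplier: φ(z)/(1−α) = 0.019500 / 0.007 = 2.786.
ES = −(0.09%) + 0.852% × 2.786 = 2.284%.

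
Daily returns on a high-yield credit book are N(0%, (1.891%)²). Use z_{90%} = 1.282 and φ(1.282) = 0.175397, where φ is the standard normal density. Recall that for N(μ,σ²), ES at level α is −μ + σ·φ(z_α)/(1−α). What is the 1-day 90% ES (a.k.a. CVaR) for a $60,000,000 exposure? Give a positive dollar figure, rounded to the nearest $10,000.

$1,990,000

Tail multiplier: φ(z)/(1−α) = 0.175397 / 0.1 = 1.754.
ES = 1.891% × 1.754 = 3.317%.
On $60,000,000: 0.03317 × $60,000,000 = $1,990,200.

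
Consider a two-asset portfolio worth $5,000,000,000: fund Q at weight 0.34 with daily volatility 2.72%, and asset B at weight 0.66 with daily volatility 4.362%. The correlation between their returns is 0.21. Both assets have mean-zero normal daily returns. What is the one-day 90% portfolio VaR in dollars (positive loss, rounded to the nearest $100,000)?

$205,300,000

σ_p² = 0.34²·2.72² + 0.66²·4.362² + 2·0.21·0.34·0.66·2.72·4.362 = 10.2617 (%²).
σ_p = √10.2617 = 3.203%.
At 90%, z = 1.282.
VaR = 1.282 × 3.203% = 4.106%; on $5,000,000,000 that is $205,300,000.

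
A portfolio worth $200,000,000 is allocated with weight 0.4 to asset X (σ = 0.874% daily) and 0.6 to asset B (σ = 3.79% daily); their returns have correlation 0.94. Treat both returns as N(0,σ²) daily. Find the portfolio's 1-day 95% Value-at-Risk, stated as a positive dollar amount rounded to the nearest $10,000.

σ_p² = 0.4²·0.874² + 0.6²·3.79² + 2·0.94·0.4·0.6·0.874·3.79 = 6.7879 (%²).
σ_p = √6.7879 = 2.605%.
At 95%, z = 1.645.
VaR = 1.645 × 2.605% = 4.285%; on $200,000,000 that is $8,570,000.

$8,570,000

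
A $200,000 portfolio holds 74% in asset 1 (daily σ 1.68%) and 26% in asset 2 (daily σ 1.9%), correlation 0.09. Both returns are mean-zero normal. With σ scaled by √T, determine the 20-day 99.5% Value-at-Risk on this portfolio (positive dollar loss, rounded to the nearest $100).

$31,800

σ_p = √(0.74²·1.68² + 0.26²·1.9² + 2·0.09·0.74·0.26·1.68·1.9) = 1.378%.
σ_{20d} = 1.378% × √20 = 6.163%.
z(99.5%) = 2.576.
VaR = 2.576 × 6.163% = 15.876%; on $200,000 that is $31,752.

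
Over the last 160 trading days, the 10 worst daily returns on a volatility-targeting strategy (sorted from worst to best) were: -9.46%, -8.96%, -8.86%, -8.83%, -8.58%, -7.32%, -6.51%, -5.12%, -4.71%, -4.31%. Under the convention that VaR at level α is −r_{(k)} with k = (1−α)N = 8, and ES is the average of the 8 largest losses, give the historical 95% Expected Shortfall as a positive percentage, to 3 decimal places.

7.955%

The 8 worst returns sum to -63.64%.
ES = −(-63.64%) / 8 = 7.955%.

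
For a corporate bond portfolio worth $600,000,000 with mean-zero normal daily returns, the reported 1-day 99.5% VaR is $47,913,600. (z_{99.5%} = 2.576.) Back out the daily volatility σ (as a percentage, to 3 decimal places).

VaR as a fraction: $47,913,600 / $600,000,000 = 7.986%.
σ = VaR / z = 7.986% / 2.576 = 3.100%.

3.100%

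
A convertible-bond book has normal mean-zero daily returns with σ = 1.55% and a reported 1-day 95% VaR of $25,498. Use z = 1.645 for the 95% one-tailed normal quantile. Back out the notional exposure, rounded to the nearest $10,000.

VaR as a fraction of value: z·σ = 1.645 × 1.55% = 2.54975%.
Position = $25,498 / 0.0254975 = $1,000,020.

$1,000,000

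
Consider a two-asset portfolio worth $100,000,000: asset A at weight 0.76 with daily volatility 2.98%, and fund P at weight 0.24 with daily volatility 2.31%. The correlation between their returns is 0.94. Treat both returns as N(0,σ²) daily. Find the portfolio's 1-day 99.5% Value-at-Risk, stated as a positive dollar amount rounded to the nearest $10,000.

$7,190,000

σ_p² = 0.76²·2.98² + 0.24²·2.31² + 2·0.94·0.76·0.24·2.98·2.31 = 7.7972 (%²).
σ_p = √7.7972 = 2.792%.
At 99.5%, z = 2.576.
VaR = 2.576 × 2.792% = 7.192%; on $100,000,000 that is $7,192,000.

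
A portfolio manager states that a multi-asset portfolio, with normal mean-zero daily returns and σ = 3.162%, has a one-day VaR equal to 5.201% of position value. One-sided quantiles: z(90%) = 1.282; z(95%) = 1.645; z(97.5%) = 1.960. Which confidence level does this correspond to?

95%

Implied z = VaR/σ = 5.201 / 3.162 = 1.645.
This matches z(95%) = 1.645.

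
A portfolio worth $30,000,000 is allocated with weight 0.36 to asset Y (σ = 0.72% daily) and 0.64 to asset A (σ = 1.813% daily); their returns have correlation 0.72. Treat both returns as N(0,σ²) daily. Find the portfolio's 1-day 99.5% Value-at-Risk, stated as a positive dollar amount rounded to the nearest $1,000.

$1,050,000

σ_p² = 0.36²·0.72² + 0.64²·1.813² + 2·0.72·0.36·0.64·0.72·1.813 = 1.8466 (%²).
σ_p = √1.8466 = 1.359%.
At 99.5%, z = 2.576.
VaR = 2.576 × 1.359% = 3.501%; on $30,000,000 that is $1,050,300.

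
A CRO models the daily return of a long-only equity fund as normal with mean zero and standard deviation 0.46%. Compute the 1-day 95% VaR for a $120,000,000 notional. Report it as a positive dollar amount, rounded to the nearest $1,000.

At 95% one-sided, z = 1.645.
VaR = z·σ = 1.645 × 0.46% = 0.757%.
On $120,000,000: 0.00757 × $120,000,000 = $908,400.

$908,000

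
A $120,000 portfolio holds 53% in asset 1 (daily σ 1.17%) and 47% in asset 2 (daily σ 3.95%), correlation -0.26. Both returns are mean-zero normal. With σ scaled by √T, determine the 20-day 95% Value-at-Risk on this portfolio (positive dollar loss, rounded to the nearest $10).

σ_p = √(0.53²·1.17² + 0.47²·3.95² + 2·-0.26·0.53·0.47·1.17·3.95) = 1.798%.
σ_{20d} = 1.798% × √20 = 8.041%.
z(95%) = 1.645.
VaR = 1.645 × 8.041% = 13.227%; on $120,000 that is $15,872.

$15,870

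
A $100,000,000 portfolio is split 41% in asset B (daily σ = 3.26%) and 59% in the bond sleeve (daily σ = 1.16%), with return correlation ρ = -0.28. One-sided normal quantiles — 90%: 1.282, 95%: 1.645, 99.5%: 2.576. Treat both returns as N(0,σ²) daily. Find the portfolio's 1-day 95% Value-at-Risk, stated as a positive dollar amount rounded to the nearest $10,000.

$2,170,000

σ_p² = 0.41²·3.26² + 0.59²·1.16² + 2·-0.28·0.41·0.59·3.26·1.16 = 1.7426 (%²).
σ_p = √1.7426 = 1.320%.
VaR = 1.645 × 1.320% = 2.171%; on $100,000,000 that is $2,171,000.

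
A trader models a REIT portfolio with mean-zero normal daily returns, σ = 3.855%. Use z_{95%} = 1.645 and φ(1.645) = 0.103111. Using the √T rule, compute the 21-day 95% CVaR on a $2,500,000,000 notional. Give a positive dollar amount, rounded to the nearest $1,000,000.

$911,000,000

σ_{21d} = 3.855% × √21 = 17.666%.
ES multiplier = φ(z)/(1−α) = 0.103111/0.05 = 2.062.
ES = 17.666% × 2.062 = 36.427%; on $2,500,000,000: $910,675,000.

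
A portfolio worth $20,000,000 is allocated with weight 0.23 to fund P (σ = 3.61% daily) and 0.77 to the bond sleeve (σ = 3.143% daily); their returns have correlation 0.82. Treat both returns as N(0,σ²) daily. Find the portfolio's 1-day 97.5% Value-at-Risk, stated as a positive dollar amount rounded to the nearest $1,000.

$1,230,000

σ_p² = 0.23²·3.61² + 0.77²·3.143² + 2·0.82·0.23·0.77·3.61·3.143 = 9.8418 (%²).
σ_p = √9.8418 = 3.137%.
At 97.5%, z = 1.960.
VaR = 1.960 × 3.137% = 6.149%; on $20,000,000 that is $1,229,800.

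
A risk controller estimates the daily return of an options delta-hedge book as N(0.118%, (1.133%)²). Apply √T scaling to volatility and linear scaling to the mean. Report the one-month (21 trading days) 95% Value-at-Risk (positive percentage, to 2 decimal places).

6.06%

At 95%, z = 1.645.
σ_{21d} = 1.133% × √21 = 5.192%; μ_{21d} = 21 × 0.118% = 2.478%.
VaR = −(2.478%) + 1.645 × 5.192% = 6.063%.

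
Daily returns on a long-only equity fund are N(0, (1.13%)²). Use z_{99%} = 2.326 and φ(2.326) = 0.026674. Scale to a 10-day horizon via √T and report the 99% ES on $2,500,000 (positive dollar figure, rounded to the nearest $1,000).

σ_{10d} = 1.13% × √10 = 3.573%.
ES multiplier = φ(z)/(1−α) = 0.026674/0.01 = 2.667.
ES = 3.573% × 2.667 = 9.529%; on $2,500,000: $238,225.

$238,000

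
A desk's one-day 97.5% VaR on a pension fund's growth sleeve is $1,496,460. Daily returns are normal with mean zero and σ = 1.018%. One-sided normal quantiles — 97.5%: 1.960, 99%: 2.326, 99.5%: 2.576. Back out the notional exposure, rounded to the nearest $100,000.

$75,000,000

VaR as a fraction of value: z·σ = 1.960 × 1.018% = 1.99528%.
Position = $1,496,460 / 0.0199528 = $75,000,000.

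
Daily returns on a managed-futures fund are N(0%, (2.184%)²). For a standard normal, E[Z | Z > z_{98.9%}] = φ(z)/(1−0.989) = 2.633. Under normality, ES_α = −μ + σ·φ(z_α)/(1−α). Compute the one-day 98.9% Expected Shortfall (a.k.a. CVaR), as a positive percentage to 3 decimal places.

5.750%

ES = 2.184% × 2.633 = 5.750%.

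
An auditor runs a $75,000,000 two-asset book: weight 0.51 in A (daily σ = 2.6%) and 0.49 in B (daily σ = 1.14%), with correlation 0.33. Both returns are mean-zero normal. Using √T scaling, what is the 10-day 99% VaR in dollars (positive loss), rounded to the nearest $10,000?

σ_p = √(0.51²·2.6² + 0.49²·1.14² + 2·0.33·0.51·0.49·2.6·1.14) = 1.600%.
σ_{10d} = 1.600% × √10 = 5.060%.
z(99%) = 2.326.
VaR = 2.326 × 5.060% = 11.770%; on $75,000,000 that is $8,827,500.

$8,830,000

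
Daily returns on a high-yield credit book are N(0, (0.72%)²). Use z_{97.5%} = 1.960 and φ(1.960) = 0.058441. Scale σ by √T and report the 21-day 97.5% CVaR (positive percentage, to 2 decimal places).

7.71%

σ_{21d} = 0.72% × √21 = 3.299%.
ES multiplier = φ(z)/(1−α) = 0.058441/0.025 = 2.338.
ES = 3.299% × 2.338 = 7.713%.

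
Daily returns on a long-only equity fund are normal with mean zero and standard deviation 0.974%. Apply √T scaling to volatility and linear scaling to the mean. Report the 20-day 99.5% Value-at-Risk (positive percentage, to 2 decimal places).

11.22%

At 99.5%, z = 2.576.
σ_{20d} = 0.974% × √20 = 4.356%.
VaR = 2.576 × 4.356% = 11.221%.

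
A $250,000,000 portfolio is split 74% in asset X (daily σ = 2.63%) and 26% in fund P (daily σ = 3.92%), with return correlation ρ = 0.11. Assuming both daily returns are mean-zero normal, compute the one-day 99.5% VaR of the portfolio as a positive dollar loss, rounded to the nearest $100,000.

σ_p² = 0.74²·2.63² + 0.26²·3.92² + 2·0.11·0.74·0.26·2.63·3.92 = 5.2628 (%²).
σ_p = √5.2628 = 2.294%.
At 99.5%, z = 2.576.
VaR = 2.576 × 2.294% = 5.909%; on $250,000,000 that is $14,772,500.

$14,800,000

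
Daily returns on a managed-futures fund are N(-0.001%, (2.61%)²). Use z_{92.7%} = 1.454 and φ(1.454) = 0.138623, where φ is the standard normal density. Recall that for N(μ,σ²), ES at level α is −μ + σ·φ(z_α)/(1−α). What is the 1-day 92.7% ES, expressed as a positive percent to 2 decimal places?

Tail multiplier: φ(z)/(1−α) = 0.138623 / 0.073 = 1.899.
ES = −(-0.001%) + 2.61% × 1.899 = 4.957%.

4.96%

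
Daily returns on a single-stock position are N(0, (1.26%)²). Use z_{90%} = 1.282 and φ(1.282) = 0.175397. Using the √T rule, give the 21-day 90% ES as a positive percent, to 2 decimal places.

σ_{21d} = 1.26% × √21 = 5.774%.
ES multiplier = φ(z)/(1−α) = 0.175397/0.1 = 1.754.
ES = 5.774% × 1.754 = 10.128%.

10.13%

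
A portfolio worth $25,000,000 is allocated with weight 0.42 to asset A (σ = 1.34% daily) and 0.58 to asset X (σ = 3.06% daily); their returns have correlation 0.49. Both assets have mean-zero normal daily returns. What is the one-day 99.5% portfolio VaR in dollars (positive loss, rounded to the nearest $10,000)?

$1,360,000

σ_p² = 0.42²·1.34² + 0.58²·3.06² + 2·0.49·0.42·0.58·1.34·3.06 = 4.4455 (%²).
σ_p = √4.4455 = 2.108%.
At 99.5%, z = 2.576.
VaR = 2.576 × 2.108% = 5.430%; on $25,000,000 that is $1,357,500.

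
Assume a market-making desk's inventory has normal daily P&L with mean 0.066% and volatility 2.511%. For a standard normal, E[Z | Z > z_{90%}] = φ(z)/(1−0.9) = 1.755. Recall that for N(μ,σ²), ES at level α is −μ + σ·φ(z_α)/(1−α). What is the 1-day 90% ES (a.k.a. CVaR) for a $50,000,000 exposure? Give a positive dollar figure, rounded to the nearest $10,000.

$2,170,000

ES = −(0.066%) + 2.511% × 1.755 = 4.341%.
On $50,000,000: 0.04341 × $50,000,000 = $2,170,500.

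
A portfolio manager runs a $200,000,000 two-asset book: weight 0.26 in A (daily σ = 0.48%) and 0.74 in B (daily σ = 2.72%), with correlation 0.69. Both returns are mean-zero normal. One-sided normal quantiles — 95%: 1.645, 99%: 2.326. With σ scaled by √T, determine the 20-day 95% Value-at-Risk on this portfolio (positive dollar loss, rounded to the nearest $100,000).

$30,900,000

σ_p = √(0.26²·0.48² + 0.74²·2.72² + 2·0.69·0.26·0.74·0.48·2.72) = 2.101%.
σ_{20d} = 2.101% × √20 = 9.396%.
VaR = 1.645 × 9.396% = 15.456%; on $200,000,000 that is $30,912,000.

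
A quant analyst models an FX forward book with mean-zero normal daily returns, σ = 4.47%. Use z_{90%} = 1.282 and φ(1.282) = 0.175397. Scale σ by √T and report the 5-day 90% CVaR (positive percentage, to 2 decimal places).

17.53%

σ_{5d} = 4.47% × √5 = 9.995%.
ES multiplier = φ(z)/(1−α) = 0.175397/0.1 = 1.754.
ES = 9.995% × 1.754 = 17.531%.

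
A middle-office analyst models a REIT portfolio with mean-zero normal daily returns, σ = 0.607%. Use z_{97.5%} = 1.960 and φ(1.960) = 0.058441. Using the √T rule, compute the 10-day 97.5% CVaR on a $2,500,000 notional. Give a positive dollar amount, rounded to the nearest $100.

$112,200

σ_{10d} = 0.607% × √10 = 1.920%.
ES multiplier = φ(z)/(1−α) = 0.058441/0.025 = 2.338.
ES = 1.920% × 2.338 = 4.489%; on $2,500,000: $112,225.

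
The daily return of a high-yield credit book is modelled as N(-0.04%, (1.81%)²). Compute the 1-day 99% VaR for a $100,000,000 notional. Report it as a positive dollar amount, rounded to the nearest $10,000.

$4,250,000

At 99% one-sided, z = 2.326.
VaR = −μ + z·σ = −(-0.04%) + 2.326 × 1.81% = 4.250%.
On $100,000,000: 0.04250 × $100,000,000 = $4,250,000.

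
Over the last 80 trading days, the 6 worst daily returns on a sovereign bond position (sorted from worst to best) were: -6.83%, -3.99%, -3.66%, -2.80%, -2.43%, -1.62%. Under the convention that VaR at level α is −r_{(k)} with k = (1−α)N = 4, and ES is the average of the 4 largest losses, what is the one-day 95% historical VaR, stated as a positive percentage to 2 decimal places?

k = 4; the 4th lowest return is -2.80%, so VaR = 2.80%.

2.80%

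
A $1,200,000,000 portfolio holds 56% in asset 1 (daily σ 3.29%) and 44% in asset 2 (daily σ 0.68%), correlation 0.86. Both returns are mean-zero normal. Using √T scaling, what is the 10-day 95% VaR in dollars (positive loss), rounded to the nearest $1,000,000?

$131,000,000

σ_p = √(0.56²·3.29² + 0.44²·0.68² + 2·0.86·0.56·0.44·3.29·0.68) = 2.105%.
σ_{10d} = 2.105% × √10 = 6.657%.
z(95%) = 1.645.
VaR = 1.645 × 6.657% = 10.951%; on $1,200,000,000 that is $131,412,000.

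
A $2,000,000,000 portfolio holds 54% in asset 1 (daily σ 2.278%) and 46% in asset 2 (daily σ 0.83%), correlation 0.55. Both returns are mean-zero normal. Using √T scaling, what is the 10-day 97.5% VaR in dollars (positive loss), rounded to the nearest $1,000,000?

σ_p = √(0.54²·2.278² + 0.46²·0.83² + 2·0.55·0.54·0.46·2.278·0.83) = 1.475%.
σ_{10d} = 1.475% × √10 = 4.664%.
z(97.5%) = 1.960.
VaR = 1.960 × 4.664% = 9.141%; on $2,000,000,000 that is $182,820,000.

$183,000,000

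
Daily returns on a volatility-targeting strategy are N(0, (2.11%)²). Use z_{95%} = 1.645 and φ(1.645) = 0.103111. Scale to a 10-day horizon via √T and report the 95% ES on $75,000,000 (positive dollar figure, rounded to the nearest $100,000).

σ_{10d} = 2.11% × √10 = 6.672%.
ES multiplier = φ(z)/(1−α) = 0.103111/0.05 = 2.062.
ES = 6.672% × 2.062 = 13.758%; on $75,000,000: $10,318,500.

$10,300,000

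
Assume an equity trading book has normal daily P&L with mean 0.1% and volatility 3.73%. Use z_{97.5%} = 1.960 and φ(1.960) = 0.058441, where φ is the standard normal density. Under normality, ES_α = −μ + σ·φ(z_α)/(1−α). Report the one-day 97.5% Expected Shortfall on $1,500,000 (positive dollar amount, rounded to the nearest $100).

Tail multiplier: φ(z)/(1−α) = 0.058441 / 0.025 = 2.338.
ES = −(0.1%) + 3.73% × 2.338 = 8.621%.
On $1,500,000: 0.08621 × $1,500,000 = $129,315.

$129,300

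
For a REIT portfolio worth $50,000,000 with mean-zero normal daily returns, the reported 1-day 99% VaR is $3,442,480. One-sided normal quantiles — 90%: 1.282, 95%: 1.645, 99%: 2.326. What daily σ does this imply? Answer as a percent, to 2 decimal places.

VaR as a fraction: $3,442,480 / $50,000,000 = 6.885%.
σ = VaR / z = 6.885% / 2.326 = 2.960%.

2.96%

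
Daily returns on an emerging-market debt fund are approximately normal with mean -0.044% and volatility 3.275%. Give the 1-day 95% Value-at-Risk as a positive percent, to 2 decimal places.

5.43%

At 95% one-sided, z = 1.645.
VaR = −μ + z·σ = −(-0.044%) + 1.645 × 3.275% = 5.431%.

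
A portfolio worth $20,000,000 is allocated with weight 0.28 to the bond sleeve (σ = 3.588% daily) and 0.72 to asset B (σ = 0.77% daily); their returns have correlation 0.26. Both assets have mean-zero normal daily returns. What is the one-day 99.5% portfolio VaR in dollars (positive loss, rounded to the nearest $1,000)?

σ_p² = 0.28²·3.588² + 0.72²·0.77² + 2·0.26·0.28·0.72·3.588·0.77 = 1.6063 (%²).
σ_p = √1.6063 = 1.267%.
At 99.5%, z = 2.576.
VaR = 2.576 × 1.267% = 3.264%; on $20,000,000 that is $652,800.

$653,000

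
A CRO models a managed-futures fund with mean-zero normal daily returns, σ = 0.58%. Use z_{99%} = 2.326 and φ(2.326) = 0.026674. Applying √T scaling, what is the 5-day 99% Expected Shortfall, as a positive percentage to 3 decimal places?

3.459%

σ_{5d} = 0.58% × √5 = 1.297%.
ES multiplier = φ(z)/(1−α) = 0.026674/0.01 = 2.667.
ES = 1.297% × 2.667 = 3.459%.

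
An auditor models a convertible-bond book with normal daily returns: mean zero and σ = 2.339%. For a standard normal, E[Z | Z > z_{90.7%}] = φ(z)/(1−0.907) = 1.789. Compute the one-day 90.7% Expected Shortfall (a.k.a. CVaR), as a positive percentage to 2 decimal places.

ES = 2.339% × 1.789 = 4.184%.

4.18%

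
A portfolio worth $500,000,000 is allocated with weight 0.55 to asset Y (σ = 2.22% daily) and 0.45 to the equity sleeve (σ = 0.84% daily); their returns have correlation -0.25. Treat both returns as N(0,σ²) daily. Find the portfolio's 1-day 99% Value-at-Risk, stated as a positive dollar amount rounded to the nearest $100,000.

$13,800,000

σ_p² = 0.55²·2.22² + 0.45²·0.84² + 2·-0.25·0.55·0.45·2.22·0.84 = 1.4030 (%²).
σ_p = √1.4030 = 1.184%.
At 99%, z = 2.326.
VaR = 2.326 × 1.184% = 2.754%; on $500,000,000 that is $13,770,000.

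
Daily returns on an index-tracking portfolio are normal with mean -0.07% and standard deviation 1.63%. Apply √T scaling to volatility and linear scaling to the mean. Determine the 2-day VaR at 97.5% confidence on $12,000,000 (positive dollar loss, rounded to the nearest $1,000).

At 97.5%, z = 1.960.
σ_{2d} = 1.63% × √2 = 2.305%; μ_{2d} = 2 × -0.07% = -0.140%.
VaR = −(-0.140%) + 1.960 × 2.305% = 4.658%.
On $12,000,000: 0.04658 × $12,000,000 = $558,960.

$559,000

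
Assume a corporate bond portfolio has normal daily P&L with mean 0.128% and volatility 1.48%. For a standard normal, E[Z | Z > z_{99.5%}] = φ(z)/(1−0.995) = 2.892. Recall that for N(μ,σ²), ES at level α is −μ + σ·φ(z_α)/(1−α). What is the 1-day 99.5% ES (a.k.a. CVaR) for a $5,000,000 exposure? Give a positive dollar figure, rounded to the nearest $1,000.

$208,000

ES = −(0.128%) + 1.48% × 2.892 = 4.152%.
On $5,000,000: 0.04152 × $5,000,000 = $207,600.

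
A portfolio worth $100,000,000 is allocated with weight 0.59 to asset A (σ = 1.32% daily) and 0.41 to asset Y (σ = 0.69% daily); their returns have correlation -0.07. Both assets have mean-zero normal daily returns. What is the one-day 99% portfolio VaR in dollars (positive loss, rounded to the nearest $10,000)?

σ_p² = 0.59²·1.32² + 0.41²·0.69² + 2·-0.07·0.59·0.41·1.32·0.69 = 0.6557 (%²).
σ_p = √0.6557 = 0.810%.
At 99%, z = 2.326.
VaR = 2.326 × 0.810% = 1.884%; on $100,000,000 that is $1,884,000.

$1,880,000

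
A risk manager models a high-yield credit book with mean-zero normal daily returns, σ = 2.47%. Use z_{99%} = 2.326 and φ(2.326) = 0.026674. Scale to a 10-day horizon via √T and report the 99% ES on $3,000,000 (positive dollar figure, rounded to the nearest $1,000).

σ_{10d} = 2.47% × √10 = 7.811%.
ES multiplier = φ(z)/(1−α) = 0.026674/0.01 = 2.667.
ES = 7.811% × 2.667 = 20.832%; on $3,000,000: $624,960.

$625,000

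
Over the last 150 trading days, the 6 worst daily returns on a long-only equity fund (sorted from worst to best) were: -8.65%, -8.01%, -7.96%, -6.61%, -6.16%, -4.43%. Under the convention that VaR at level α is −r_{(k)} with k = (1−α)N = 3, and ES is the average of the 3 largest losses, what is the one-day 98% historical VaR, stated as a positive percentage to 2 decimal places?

7.96%

k = 3; the 3rd lowest return is -7.96%, so VaR = 7.96%.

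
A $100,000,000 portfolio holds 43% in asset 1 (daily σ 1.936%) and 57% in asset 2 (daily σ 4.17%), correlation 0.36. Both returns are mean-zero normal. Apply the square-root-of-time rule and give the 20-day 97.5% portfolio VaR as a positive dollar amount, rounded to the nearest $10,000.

σ_p = √(0.43²·1.936² + 0.57²·4.17² + 2·0.36·0.43·0.57·1.936·4.17) = 2.787%.
σ_{20d} = 2.787% × √20 = 12.464%.
z(97.5%) = 1.960.
VaR = 1.960 × 12.464% = 24.429%; on $100,000,000 that is $24,429,000.

$24,430,000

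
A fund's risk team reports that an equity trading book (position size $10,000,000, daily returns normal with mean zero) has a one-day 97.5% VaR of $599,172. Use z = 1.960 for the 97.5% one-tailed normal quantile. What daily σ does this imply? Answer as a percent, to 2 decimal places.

3.06%

VaR as a fraction: $599,172 / $10,000,000 = 5.992%.
σ = VaR / z = 5.992% / 1.960 = 3.057%.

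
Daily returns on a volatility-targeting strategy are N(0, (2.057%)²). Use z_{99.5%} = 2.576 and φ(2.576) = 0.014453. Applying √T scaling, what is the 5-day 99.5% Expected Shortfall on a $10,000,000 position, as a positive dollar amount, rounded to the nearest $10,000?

$1,330,000

σ_{5d} = 2.057% × √5 = 4.600%.
ES multiplier = φ(z)/(1−α) = 0.014453/0.005 = 2.891.
ES = 4.600% × 2.891 = 13.299%; on $10,000,000: $1,329,900.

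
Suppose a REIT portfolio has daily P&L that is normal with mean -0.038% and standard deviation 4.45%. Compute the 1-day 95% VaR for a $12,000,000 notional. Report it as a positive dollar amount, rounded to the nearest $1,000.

At 95% one-sided, z = 1.645.
VaR = −μ + z·σ = −(-0.038%) + 1.645 × 4.45% = 7.358%.
On $12,000,000: 0.07358 × $12,000,000 = $882,960.

$883,000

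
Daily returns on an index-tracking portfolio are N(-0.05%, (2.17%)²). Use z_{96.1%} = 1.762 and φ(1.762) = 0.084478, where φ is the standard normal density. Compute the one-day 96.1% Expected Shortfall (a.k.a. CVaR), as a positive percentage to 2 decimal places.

4.75%

Tail multiplier: φ(z)/(1−α) = 0.084478 / 0.039 = 2.166.
ES = −(-0.05%) + 2.17% × 2.166 = 4.750%.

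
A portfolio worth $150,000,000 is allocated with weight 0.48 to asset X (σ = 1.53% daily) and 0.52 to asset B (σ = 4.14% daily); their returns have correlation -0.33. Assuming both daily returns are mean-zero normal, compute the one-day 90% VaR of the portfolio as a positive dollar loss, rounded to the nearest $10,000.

σ_p² = 0.48²·1.53² + 0.52²·4.14² + 2·-0.33·0.48·0.52·1.53·4.14 = 4.1304 (%²).
σ_p = √4.1304 = 2.032%.
At 90%, z = 1.282.
VaR = 1.282 × 2.032% = 2.605%; on $150,000,000 that is $3,907,500.

$3,910,000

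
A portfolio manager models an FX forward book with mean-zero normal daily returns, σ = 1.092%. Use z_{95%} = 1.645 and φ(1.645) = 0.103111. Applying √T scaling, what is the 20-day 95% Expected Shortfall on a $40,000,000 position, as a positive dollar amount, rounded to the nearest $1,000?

$4,028,000

σ_{20d} = 1.092% × √20 = 4.884%.
ES multiplier = φ(z)/(1−α) = 0.103111/0.05 = 2.062.
ES = 4.884% × 2.062 = 10.071%; on $40,000,000: $4,028,400.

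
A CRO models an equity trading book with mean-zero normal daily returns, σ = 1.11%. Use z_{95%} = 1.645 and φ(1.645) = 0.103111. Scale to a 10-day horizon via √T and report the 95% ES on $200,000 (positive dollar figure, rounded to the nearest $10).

$14,480

σ_{10d} = 1.11% × √10 = 3.510%.
ES multiplier = φ(z)/(1−α) = 0.103111/0.05 = 2.062.
ES = 3.510% × 2.062 = 7.238%; on $200,000: $14,476.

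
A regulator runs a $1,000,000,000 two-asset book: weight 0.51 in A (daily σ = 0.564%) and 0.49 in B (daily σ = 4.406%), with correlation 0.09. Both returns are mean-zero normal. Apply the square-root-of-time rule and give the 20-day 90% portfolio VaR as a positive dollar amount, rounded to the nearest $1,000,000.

$126,000,000

σ_p = √(0.51²·0.564² + 0.49²·4.406² + 2·0.09·0.51·0.49·0.564·4.406) = 2.204%.
σ_{20d} = 2.204% × √20 = 9.857%.
z(90%) = 1.282.
VaR = 1.282 × 9.857% = 12.637%; on $1,000,000,000 that is $126,370,000.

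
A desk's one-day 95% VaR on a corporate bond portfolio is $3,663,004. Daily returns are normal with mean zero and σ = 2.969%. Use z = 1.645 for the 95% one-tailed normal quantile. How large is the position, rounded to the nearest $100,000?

$75,000,000

VaR as a fraction of value: z·σ = 1.645 × 2.969% = 4.88401%.
Position = $3,663,004 / 0.0488401 = $75,000,005.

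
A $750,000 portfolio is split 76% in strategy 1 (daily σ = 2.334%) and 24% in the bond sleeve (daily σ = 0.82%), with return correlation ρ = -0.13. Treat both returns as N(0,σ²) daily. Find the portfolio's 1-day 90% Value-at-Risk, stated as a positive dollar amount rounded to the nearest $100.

$16,900

σ_p² = 0.76²·2.334² + 0.24²·0.82² + 2·-0.13·0.76·0.24·2.334·0.82 = 3.0945 (%²).
σ_p = √3.0945 = 1.759%.
At 90%, z = 1.282.
VaR = 1.282 × 1.759% = 2.255%; on $750,000 that is $16,912.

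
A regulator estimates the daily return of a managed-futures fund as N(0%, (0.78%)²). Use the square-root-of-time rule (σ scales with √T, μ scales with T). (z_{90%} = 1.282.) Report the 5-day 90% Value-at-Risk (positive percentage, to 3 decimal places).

σ_{5d} = 0.78% × √5 = 1.744%.
VaR = 1.282 × 1.744% = 2.236%.

2.236%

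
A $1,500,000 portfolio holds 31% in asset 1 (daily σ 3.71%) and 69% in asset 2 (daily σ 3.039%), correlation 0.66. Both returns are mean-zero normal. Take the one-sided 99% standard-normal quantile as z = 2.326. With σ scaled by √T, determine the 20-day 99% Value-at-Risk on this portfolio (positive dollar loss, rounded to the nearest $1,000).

$466,000

σ_p = √(0.31²·3.71² + 0.69²·3.039² + 2·0.66·0.31·0.69·3.71·3.039) = 2.984%.
σ_{20d} = 2.984% × √20 = 13.345%.
VaR = 2.326 × 13.345% = 31.040%; on $1,500,000 that is $465,600.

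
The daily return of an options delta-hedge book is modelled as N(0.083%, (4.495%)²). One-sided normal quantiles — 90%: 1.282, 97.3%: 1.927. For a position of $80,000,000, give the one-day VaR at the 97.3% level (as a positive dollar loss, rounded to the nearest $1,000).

VaR = −μ + z·σ = −(0.083%) + 1.927 × 4.495% = 8.579%.
On $80,000,000: 0.08579 × $80,000,000 = $6,863,200.

$6,863,000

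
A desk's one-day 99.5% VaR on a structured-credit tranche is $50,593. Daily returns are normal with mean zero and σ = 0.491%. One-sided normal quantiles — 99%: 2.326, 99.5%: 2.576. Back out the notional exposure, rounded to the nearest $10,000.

$4,000,000

VaR as a fraction of value: z·σ = 2.576 × 0.491% = 1.26482%.
Position = $50,593 / 0.0126482 = $4,000,028.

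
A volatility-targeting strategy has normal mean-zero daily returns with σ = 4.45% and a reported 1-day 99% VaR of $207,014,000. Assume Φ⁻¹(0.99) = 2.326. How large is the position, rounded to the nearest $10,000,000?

VaR as a fraction of value: z·σ = 2.326 × 4.45% = 10.3507%.
Position = $207,014,000 / 0.103507 = $2,000,000,000.

$2,000,000,000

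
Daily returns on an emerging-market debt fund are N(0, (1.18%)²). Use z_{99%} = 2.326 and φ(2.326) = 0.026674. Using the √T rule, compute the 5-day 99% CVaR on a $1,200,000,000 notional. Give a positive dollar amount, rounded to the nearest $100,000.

$84,500,000

σ_{5d} = 1.18% × √5 = 2.639%.
ES multiplier = φ(z)/(1−α) = 0.026674/0.01 = 2.667.
ES = 2.639% × 2.667 = 7.038%; on $1,200,000,000: $84,456,000.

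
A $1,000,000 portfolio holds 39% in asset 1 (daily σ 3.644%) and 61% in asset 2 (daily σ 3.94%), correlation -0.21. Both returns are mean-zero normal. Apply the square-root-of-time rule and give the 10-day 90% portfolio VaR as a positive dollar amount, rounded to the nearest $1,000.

$102,000

σ_p = √(0.39²·3.644² + 0.61²·3.94² + 2·-0.21·0.39·0.61·3.644·3.94) = 2.522%.
σ_{10d} = 2.522% × √10 = 7.975%.
z(90%) = 1.282.
VaR = 1.282 × 7.975% = 10.224%; on $1,000,000 that is $102,240.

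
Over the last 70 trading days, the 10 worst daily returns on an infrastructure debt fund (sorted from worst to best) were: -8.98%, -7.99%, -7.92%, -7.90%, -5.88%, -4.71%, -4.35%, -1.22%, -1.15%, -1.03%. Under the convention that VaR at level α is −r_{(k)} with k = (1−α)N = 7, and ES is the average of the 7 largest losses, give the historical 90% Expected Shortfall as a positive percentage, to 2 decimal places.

The 7 worst returns sum to -47.73%.
ES = −(-47.73%) / 7 = 6.8185…% ≈ 6.82%.

6.82%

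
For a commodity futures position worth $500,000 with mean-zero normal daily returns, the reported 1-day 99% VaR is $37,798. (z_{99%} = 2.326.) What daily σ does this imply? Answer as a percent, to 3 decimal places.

3.250%

VaR as a fraction: $37,798 / $500,000 = 7.560%.
σ = VaR / z = 7.560% / 2.326 = 3.250%.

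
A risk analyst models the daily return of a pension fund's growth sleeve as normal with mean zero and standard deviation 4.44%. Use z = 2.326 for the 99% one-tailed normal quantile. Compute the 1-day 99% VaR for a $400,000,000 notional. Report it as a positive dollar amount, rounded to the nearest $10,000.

VaR = z·σ = 2.326 × 4.44% = 10.327%.
On $400,000,000: 0.10327 × $400,000,000 = $41,308,000.

$41,310,000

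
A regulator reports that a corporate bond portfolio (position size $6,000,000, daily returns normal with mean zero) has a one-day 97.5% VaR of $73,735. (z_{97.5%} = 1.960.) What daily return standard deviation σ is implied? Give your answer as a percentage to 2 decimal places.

0.63%

VaR as a fraction: $73,735 / $6,000,000 = 1.229%.
σ = VaR / z = 1.229% / 1.960 = 0.627%.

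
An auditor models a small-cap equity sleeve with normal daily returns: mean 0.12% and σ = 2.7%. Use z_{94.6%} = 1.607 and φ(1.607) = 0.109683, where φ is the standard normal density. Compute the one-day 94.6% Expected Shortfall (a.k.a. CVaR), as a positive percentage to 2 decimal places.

5.36%

Tail multiplier: φ(z)/(1−α) = 0.109683 / 0.054 = 2.031.
ES = −(0.12%) + 2.7% × 2.031 = 5.364%.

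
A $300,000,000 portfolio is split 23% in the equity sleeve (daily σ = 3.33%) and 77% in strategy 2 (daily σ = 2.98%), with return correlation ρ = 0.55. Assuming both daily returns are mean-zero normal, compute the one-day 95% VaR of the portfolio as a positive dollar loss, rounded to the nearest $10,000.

$13,770,000

σ_p² = 0.23²·3.33² + 0.77²·2.98² + 2·0.55·0.23·0.77·3.33·2.98 = 7.7850 (%²).
σ_p = √7.7850 = 2.790%.
At 95%, z = 1.645.
VaR = 1.645 × 2.790% = 4.590%; on $300,000,000 that is $13,770,000.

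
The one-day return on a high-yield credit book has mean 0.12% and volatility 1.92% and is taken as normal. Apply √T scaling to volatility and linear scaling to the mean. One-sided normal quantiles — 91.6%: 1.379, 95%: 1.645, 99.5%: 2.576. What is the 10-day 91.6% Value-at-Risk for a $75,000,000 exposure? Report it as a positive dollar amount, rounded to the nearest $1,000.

σ_{10d} = 1.92% × √10 = 6.072%; μ_{10d} = 10 × 0.12% = 1.200%.
VaR = −(1.200%) + 1.379 × 6.072% = 7.173%.
On $75,000,000: 0.07173 × $75,000,000 = $5,379,750.

$5,380,000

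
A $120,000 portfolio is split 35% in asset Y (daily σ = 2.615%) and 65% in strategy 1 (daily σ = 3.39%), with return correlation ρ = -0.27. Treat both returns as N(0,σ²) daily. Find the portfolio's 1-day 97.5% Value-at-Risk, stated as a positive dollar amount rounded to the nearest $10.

$5,050

σ_p² = 0.35²·2.615² + 0.65²·3.39² + 2·-0.27·0.35·0.65·2.615·3.39 = 4.6040 (%²).
σ_p = √4.6040 = 2.146%.
At 97.5%, z = 1.960.
VaR = 1.960 × 2.146% = 4.206%; on $120,000 that is $5,047.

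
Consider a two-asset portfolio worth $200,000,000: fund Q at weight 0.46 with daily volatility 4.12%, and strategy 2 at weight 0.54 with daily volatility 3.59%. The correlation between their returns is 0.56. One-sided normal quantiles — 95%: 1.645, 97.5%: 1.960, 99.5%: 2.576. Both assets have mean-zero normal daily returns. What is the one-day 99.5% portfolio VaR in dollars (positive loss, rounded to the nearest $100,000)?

$17,400,000

σ_p² = 0.46²·4.12² + 0.54²·3.59² + 2·0.56·0.46·0.54·4.12·3.59 = 11.4649 (%²).
σ_p = √11.4649 = 3.386%.
VaR = 2.576 × 3.386% = 8.722%; on $200,000,000 that is $17,444,000.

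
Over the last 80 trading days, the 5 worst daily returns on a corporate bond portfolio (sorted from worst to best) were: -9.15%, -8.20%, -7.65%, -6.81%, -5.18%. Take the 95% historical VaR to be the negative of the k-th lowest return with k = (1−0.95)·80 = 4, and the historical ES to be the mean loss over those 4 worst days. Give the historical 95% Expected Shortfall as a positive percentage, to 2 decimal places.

7.95%

The 4 worst returns sum to -31.81%.
ES = −(-31.81%) / 4 = 7.9525% ≈ 7.95%.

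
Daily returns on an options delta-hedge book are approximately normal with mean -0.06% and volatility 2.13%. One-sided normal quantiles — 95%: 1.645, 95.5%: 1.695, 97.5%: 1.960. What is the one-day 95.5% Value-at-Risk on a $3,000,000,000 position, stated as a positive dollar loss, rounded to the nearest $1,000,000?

VaR = −μ + z·σ = −(-0.06%) + 1.695 × 2.13% = 3.670%.
On $3,000,000,000: 0.03670 × $3,000,000,000 = $110,100,000.

$110,000,000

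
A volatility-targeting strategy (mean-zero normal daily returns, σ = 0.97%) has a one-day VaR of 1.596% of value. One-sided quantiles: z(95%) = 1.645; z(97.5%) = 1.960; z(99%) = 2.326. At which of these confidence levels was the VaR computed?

95%

Implied z = VaR/σ = 1.596 / 0.97 = 1.645.
This matches z(95%) = 1.645.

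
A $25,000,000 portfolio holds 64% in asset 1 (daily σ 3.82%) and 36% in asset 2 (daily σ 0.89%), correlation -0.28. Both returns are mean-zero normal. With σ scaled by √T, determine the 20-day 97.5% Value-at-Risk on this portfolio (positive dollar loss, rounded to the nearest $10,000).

$5,200,000

σ_p = √(0.64²·3.82² + 0.36²·0.89² + 2·-0.28·0.64·0.36·3.82·0.89) = 2.375%.
σ_{20d} = 2.375% × √20 = 10.621%.
z(97.5%) = 1.960.
VaR = 1.960 × 10.621% = 20.817%; on $25,000,000 that is $5,204,250.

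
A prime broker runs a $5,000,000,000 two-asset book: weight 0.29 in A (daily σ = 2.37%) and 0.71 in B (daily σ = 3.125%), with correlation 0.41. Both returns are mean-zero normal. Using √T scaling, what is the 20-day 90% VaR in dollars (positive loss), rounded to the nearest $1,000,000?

σ_p = √(0.29²·2.37² + 0.71²·3.125² + 2·0.41·0.29·0.71·2.37·3.125) = 2.578%.
σ_{20d} = 2.578% × √20 = 11.529%.
z(90%) = 1.282.
VaR = 1.282 × 11.529% = 14.780%; on $5,000,000,000 that is $739,000,000.

$739,000,000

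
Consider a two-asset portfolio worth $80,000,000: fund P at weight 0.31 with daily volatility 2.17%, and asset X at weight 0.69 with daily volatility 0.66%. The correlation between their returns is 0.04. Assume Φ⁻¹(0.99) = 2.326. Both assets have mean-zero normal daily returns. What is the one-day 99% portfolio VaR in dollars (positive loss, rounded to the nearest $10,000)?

σ_p² = 0.31²·2.17² + 0.69²·0.66² + 2·0.04·0.31·0.69·2.17·0.66 = 0.6844 (%²).
σ_p = √0.6844 = 0.827%.
VaR = 2.326 × 0.827% = 1.924%; on $80,000,000 that is $1,539,200.

$1,540,000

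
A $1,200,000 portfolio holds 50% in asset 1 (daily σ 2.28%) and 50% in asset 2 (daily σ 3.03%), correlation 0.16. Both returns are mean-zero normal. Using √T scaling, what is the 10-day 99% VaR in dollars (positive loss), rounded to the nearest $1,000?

σ_p = √(0.5²·2.28² + 0.5²·3.03² + 2·0.16·0.5·0.5·2.28·3.03) = 2.037%.
σ_{10d} = 2.037% × √10 = 6.442%.
z(99%) = 2.326.
VaR = 2.326 × 6.442% = 14.984%; on $1,200,000 that is $179,808.

$180,000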